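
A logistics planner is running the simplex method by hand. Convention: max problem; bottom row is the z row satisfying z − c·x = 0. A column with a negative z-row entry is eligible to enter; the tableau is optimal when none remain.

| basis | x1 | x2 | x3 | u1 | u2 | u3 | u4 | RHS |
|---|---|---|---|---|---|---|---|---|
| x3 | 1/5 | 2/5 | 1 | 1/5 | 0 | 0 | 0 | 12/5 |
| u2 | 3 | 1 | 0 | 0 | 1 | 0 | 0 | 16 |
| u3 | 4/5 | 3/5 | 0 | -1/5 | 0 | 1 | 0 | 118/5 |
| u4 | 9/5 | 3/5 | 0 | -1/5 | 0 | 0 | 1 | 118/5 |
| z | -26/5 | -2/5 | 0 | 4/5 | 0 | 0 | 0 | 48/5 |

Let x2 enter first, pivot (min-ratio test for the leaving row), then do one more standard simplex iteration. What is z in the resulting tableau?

32

Ratio test on column x2 — row 1: (12/5)/(2/5) = 6; row 2: 16/1 = 16; row 3: (118/5)/(3/5) = 118/3; row 4: (118/5)/(3/5) = 118/3. Minimum is 6 at row 1 (x3 leaves); pivot element 2/5.
Pivot on row 1; the z-row RHS becomes 48/5 − (-2/5)·6 = 12.
Next entering variable (most negative z-row entry -5): x1.
Ratio test on column x1 — row 1: 6/(1/2) = 12; row 2: 10/(5/2) = 4; row 3: 20/(1/2) = 40; row 4: 20/(3/2) = 40/3. Minimum is 4 at row 2 (u2 leaves); pivot element 5/2.
After the second pivot the z-row RHS is 12 − (-5)·4 = 32.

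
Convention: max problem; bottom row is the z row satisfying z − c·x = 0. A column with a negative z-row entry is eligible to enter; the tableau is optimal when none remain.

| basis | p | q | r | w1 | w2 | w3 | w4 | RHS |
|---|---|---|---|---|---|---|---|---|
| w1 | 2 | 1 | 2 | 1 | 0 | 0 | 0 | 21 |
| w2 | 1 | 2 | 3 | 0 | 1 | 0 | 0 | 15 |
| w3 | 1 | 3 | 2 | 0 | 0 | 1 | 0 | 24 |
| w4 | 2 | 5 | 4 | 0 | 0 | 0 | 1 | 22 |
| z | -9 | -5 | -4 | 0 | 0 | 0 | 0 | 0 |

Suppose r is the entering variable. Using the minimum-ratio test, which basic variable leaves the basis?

Column r entries and ratios — w1: 21/2 = 21/2; w2: 15/3 = 5; w3: 24/2 = 12; w4: 22/4 = 11/2.
Smallest ratio is 5 in the row of w2, so w2 leaves.

w2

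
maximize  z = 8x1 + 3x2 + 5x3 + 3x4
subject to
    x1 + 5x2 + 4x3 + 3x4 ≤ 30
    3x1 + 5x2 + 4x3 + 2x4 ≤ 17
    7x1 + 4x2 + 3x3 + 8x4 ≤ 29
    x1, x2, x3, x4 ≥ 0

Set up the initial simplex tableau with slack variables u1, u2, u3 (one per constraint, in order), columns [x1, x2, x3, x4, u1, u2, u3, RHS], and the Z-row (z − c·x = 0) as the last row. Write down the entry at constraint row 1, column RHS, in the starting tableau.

30

The RHS of constraint 1 is b_1 = 30.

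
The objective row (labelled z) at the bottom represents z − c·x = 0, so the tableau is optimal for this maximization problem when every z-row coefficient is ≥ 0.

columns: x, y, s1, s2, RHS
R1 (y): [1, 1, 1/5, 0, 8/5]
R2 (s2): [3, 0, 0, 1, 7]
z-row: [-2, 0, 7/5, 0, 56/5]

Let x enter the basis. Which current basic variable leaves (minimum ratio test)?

y

Column x entries and ratios — y: (8/5)/1 = 8/5; s2: 7/3 = 7/3.
Smallest ratio is 8/5 in the row of y, so y leaves.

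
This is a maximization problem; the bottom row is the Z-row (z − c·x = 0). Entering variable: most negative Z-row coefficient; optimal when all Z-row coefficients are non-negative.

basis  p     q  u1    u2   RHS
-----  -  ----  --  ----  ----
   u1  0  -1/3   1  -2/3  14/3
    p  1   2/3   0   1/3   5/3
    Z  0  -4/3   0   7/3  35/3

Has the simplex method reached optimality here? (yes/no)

no

The Z-row has a negative entry -4/3 in column q, so it is not optimal.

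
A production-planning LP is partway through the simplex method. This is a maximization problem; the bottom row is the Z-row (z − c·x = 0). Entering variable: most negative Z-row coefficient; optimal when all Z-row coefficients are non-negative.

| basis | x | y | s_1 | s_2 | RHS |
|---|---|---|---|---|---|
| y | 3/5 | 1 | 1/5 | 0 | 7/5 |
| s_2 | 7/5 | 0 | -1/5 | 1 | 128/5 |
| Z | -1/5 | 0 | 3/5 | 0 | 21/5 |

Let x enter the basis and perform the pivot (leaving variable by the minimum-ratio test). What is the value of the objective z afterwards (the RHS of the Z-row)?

Ratio test on column x — row 1: (7/5)/(3/5) = 7/3; row 2: (128/5)/(7/5) = 128/7. Minimum is 7/3 at row 1 (y leaves); pivot element 3/5.
Pivot on row 1; the Z-row RHS becomes 21/5 − (-1/5)·(7/3) = 14/3.

14/3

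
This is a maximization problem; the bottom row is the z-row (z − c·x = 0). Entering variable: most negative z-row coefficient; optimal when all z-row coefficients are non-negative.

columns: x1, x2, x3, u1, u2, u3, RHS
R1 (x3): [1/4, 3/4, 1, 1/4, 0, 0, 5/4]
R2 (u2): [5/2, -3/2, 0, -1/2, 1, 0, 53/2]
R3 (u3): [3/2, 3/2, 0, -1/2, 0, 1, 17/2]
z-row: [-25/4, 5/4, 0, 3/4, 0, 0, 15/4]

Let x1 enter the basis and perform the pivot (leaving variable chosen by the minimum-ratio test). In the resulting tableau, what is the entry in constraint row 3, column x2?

Ratio test on column x1 — row 1: (5/4)/(1/4) = 5; row 2: (53/2)/(5/2) = 53/5; row 3: (17/2)/(3/2) = 17/3. Minimum is 5 at row 1 (x3 leaves); pivot element 1/4.
Divide row 1 by 1/4; eliminate column x1 from the other rows.
Row 3 update in column x2: 3/2 − (3/2)·3 = -3.

-3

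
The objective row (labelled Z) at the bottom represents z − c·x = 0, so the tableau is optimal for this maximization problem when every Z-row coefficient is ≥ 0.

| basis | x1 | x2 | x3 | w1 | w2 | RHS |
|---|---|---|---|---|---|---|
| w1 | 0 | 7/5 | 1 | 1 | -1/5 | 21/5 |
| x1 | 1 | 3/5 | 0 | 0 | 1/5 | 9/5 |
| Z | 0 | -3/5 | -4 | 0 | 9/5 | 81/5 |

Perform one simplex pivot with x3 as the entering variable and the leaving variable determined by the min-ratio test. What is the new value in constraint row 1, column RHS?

Ratio test on column x3 — row 1: (21/5)/1 = 21/5; row 2: entry 0 ≤ 0. Minimum is 21/5 at row 1 (w1 leaves); pivot element 1.
Divide row 1 by 1; eliminate column x3 from the other rows.
In the new row 1, the RHS entry is the old entry divided by the pivot: (21/5)/1 = 21/5.

21/5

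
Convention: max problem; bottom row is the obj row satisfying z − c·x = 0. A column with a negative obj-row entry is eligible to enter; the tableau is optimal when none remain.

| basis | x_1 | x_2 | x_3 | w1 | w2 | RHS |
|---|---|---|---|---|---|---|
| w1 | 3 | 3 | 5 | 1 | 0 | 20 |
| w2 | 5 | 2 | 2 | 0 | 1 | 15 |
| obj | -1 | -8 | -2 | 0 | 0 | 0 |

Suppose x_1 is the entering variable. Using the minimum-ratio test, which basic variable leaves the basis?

Column x_1 entries and ratios — w1: 20/3 = 20/3; w2: 15/5 = 3.
Smallest ratio is 3 in the row of w2, so w2 leaves.

w2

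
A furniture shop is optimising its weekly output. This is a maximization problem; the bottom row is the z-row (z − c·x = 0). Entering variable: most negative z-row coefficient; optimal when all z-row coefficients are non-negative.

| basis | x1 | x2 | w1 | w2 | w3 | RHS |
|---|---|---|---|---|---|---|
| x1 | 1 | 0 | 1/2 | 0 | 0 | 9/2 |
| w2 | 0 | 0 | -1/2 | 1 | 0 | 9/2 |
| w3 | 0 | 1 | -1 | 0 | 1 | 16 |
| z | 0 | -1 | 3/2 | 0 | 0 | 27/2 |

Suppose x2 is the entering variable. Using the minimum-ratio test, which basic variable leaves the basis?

w3

Column x2 entries and ratios — x1: 0 ≤ 0, skip; w2: 0 ≤ 0, skip; w3: 16/1 = 16.
Smallest ratio is 16 in the row of w3, so w3 leaves.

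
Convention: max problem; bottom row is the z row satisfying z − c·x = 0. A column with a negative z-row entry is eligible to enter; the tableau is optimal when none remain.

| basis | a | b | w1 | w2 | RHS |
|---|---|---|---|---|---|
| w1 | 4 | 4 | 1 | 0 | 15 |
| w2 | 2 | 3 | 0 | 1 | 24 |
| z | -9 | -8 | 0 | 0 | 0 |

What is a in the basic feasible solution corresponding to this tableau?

0

a is not in the basis, so in the current basic feasible solution a = 0.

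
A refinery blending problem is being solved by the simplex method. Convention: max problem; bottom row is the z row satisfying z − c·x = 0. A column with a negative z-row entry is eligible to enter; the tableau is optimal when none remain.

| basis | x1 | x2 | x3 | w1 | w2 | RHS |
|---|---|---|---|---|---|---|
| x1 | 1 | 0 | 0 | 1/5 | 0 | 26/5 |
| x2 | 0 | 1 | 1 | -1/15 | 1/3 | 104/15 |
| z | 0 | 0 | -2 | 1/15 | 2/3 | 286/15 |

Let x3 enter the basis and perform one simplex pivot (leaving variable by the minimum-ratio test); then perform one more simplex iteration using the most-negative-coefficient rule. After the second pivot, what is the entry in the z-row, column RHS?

104/3

Ratio test on column x3 — row 1: entry 0 ≤ 0; row 2: (104/15)/1 = 104/15. Minimum is 104/15 at row 2 (x2 leaves); pivot element 1.
Divide row 2 by 1; eliminate column x3 from the other rows.
Second iteration: most negative z-row entry is -1/15 in column w1, so w1 enters.
Ratio test on column w1 — row 1: (26/5)/(1/5) = 26; row 2: entry -1/15 ≤ 0. Minimum is 26 at row 1 (x1 leaves); pivot element 1/5.
Divide row 1 by 1/5; eliminate column w1 from the other rows.
After both pivots, the entry at the z-row, column RHS is 104/3.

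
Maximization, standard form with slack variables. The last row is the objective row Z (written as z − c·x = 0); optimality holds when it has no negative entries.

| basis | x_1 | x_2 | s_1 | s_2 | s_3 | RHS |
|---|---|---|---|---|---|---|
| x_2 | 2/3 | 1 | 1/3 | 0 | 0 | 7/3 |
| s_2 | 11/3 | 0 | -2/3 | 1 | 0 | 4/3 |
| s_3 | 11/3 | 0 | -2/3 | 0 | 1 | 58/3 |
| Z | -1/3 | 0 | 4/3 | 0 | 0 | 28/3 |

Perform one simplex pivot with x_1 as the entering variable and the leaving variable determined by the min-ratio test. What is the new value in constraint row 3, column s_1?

Ratio test on column x_1 — row 1: (7/3)/(2/3) = 7/2; row 2: (4/3)/(11/3) = 4/11; row 3: (58/3)/(11/3) = 58/11. Minimum is 4/11 at row 2 (s_2 leaves); pivot element 11/3.
Divide row 2 by 11/3; eliminate column x_1 from the other rows.
Row 3 update in column s_1: -2/3 − (11/3)·(-2/11) = 0.

0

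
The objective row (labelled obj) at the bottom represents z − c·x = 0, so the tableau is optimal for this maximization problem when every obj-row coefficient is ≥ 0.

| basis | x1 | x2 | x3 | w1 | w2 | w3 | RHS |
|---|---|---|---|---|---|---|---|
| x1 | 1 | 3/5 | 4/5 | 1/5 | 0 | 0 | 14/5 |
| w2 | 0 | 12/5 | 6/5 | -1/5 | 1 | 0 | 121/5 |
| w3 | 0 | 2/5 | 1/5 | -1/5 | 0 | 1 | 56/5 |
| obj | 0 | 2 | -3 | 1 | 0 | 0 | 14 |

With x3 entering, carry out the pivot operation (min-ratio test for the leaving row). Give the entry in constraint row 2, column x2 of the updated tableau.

3/2

Ratio test on column x3 — row 1: (14/5)/(4/5) = 7/2; row 2: (121/5)/(6/5) = 121/6; row 3: (56/5)/(1/5) = 56. Minimum is 7/2 at row 1 (x1 leaves); pivot element 4/5.
Divide row 1 by 4/5; eliminate column x3 from the other rows.
Row 2 update in column x2: 12/5 − (6/5)·(3/4) = 3/2.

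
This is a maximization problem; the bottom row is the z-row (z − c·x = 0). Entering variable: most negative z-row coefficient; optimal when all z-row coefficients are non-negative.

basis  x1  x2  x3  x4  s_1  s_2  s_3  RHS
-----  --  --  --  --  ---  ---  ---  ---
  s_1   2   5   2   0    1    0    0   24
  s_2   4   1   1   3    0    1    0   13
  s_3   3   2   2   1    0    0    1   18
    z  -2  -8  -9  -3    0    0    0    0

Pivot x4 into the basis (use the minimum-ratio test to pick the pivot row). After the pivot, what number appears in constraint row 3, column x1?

5/3

Ratio test on column x4 — row 1: entry 0 ≤ 0; row 2: 13/3 = 13/3; row 3: 18/1 = 18. Minimum is 13/3 at row 2 (s_2 leaves); pivot element 3.
Divide row 2 by 3; eliminate column x4 from the other rows.
Row 3 update in column x1: 3 − 1·(4/3) = 5/3.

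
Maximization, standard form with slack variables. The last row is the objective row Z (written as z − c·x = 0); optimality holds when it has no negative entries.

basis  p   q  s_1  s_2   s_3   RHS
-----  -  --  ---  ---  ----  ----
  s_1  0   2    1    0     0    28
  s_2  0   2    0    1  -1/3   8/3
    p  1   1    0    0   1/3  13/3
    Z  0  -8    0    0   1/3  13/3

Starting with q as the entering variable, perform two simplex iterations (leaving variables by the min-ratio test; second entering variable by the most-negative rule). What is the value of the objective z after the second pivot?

Ratio test on column q — row 1: 28/2 = 14; row 2: (8/3)/2 = 4/3; row 3: (13/3)/1 = 13/3. Minimum is 4/3 at row 2 (s_2 leaves); pivot element 2.
Pivot on row 2; the Z-row RHS becomes 13/3 − (-8)·(4/3) = 15.
Next entering variable (most negative Z-row entry -1): s_3.
Ratio test on column s_3 — row 1: (76/3)/(1/3) = 76; row 2: entry -1/6 ≤ 0; row 3: 3/(1/2) = 6. Minimum is 6 at row 3 (p leaves); pivot element 1/2.
After the second pivot the Z-row RHS is 15 − (-1)·6 = 21.

21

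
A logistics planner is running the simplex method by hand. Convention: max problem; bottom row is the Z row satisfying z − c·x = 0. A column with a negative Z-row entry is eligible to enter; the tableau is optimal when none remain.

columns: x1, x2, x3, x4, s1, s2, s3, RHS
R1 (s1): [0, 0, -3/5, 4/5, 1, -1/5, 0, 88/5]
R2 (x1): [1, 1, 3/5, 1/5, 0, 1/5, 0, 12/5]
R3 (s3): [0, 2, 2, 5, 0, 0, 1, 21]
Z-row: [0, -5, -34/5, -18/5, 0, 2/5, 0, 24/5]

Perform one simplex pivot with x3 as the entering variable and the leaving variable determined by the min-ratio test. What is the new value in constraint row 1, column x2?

1

Ratio test on column x3 — row 1: entry -3/5 ≤ 0; row 2: (12/5)/(3/5) = 4; row 3: 21/2 = 21/2. Minimum is 4 at row 2 (x1 leaves); pivot element 3/5.
Divide row 2 by 3/5; eliminate column x3 from the other rows.
Row 1 update in column x2: 0 − (-3/5)·(5/3) = 1.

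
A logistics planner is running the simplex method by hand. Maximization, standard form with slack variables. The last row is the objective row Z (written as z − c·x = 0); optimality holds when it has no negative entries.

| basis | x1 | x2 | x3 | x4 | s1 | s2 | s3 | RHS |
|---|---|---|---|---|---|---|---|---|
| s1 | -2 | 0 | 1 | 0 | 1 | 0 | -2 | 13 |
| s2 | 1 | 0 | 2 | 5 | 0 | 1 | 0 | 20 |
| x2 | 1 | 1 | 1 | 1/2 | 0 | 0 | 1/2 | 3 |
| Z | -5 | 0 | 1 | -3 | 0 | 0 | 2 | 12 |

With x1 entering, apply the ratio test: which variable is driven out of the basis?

Column x1 entries and ratios — s1: -2 ≤ 0, skip; s2: 20/1 = 20; x2: 3/1 = 3.
Smallest ratio is 3 in the row of x2, so x2 leaves.

x2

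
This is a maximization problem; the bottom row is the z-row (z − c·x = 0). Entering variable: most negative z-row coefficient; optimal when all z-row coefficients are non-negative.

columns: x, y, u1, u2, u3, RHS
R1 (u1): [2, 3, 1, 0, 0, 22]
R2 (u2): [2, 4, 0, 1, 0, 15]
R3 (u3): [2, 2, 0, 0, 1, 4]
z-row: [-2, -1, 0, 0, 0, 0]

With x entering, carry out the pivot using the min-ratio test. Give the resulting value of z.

Ratio test on column x — row 1: 22/2 = 11; row 2: 15/2 = 15/2; row 3: 4/2 = 2. Minimum is 2 at row 3 (u3 leaves); pivot element 2.
Pivot on row 3; the z-row RHS becomes 0 − (-2)·2 = 4.

4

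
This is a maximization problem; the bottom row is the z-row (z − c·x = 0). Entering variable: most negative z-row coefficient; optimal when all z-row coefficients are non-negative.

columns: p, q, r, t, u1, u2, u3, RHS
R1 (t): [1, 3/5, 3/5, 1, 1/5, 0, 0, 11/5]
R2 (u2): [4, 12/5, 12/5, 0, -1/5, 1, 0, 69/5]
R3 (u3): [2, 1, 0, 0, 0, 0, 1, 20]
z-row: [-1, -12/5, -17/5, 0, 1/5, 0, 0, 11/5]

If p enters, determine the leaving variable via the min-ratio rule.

t

Column p entries and ratios — t: (11/5)/1 = 11/5; u2: (69/5)/4 = 69/20; u3: 20/2 = 10.
Smallest ratio is 11/5 in the row of t, so t leaves.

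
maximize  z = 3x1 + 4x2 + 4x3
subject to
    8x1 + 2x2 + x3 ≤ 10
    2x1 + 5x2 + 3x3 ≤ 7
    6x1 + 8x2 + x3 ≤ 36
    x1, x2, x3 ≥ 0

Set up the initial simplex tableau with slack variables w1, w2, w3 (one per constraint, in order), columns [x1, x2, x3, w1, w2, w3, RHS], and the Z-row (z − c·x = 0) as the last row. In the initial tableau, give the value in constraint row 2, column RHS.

The RHS of constraint 2 is b_2 = 7.

7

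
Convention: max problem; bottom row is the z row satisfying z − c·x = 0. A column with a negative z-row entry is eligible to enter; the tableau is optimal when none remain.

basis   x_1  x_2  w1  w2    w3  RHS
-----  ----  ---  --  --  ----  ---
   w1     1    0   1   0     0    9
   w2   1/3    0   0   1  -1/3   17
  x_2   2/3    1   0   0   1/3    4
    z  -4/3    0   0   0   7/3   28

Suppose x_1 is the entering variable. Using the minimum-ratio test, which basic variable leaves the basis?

Column x_1 entries and ratios — w1: 9/1 = 9; w2: 17/(1/3) = 51; x_2: 4/(2/3) = 6.
Smallest ratio is 6 in the row of x_2, so x_2 leaves.

x_2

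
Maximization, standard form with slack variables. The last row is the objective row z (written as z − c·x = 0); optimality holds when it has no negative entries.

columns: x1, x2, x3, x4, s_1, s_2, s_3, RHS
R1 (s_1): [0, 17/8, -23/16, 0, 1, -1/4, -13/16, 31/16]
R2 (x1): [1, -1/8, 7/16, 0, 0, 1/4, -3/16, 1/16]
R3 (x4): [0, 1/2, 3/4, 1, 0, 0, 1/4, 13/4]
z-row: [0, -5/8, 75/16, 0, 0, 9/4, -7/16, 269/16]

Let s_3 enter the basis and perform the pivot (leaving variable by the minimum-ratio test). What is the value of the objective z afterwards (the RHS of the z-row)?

45/2

Ratio test on column s_3 — row 1: entry -13/16 ≤ 0; row 2: entry -3/16 ≤ 0; row 3: (13/4)/(1/4) = 13. Minimum is 13 at row 3 (x4 leaves); pivot element 1/4.
Pivot on row 3; the z-row RHS becomes 269/16 − (-7/16)·13 = 45/2.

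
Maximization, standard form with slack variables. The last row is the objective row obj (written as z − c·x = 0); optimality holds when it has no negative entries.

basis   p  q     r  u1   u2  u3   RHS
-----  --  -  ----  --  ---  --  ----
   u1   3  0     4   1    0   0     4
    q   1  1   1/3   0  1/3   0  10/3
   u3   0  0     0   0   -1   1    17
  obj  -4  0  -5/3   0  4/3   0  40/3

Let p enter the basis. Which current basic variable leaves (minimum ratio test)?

u1

Column p entries and ratios — u1: 4/3 = 4/3; q: (10/3)/1 = 10/3; u3: 0 ≤ 0, skip.
Smallest ratio is 4/3 in the row of u1, so u1 leaves.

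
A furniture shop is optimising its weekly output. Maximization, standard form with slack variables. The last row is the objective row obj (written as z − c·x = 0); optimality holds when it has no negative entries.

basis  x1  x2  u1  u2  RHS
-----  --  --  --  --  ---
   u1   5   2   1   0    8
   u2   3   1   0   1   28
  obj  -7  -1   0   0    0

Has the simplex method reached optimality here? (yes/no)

The obj-row has a negative entry -7 in column x1, so it is not optimal.

no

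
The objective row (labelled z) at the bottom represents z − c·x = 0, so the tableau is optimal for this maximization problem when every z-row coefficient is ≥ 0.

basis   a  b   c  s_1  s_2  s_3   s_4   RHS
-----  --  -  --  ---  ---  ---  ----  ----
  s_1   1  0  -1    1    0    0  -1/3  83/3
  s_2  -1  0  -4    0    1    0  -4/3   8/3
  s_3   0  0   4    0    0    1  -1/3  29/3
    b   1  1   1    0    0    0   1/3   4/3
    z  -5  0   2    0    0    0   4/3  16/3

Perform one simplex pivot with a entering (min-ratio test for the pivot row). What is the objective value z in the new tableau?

12

Ratio test on column a — row 1: (83/3)/1 = 83/3; row 2: entry -1 ≤ 0; row 3: entry 0 ≤ 0; row 4: (4/3)/1 = 4/3. Minimum is 4/3 at row 4 (b leaves); pivot element 1.
Pivot on row 4; the z-row RHS becomes 16/3 − (-5)·(4/3) = 12.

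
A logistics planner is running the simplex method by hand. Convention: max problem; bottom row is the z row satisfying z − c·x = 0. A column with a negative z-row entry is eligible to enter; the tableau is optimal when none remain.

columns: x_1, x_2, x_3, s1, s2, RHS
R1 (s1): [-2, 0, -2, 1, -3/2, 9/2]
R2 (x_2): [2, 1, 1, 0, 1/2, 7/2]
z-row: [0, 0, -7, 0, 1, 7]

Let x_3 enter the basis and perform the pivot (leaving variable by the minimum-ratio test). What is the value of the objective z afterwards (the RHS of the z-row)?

Ratio test on column x_3 — row 1: entry -2 ≤ 0; row 2: (7/2)/1 = 7/2. Minimum is 7/2 at row 2 (x_2 leaves); pivot element 1.
Pivot on row 2; the z-row RHS becomes 7 − (-7)·(7/2) = 63/2.

63/2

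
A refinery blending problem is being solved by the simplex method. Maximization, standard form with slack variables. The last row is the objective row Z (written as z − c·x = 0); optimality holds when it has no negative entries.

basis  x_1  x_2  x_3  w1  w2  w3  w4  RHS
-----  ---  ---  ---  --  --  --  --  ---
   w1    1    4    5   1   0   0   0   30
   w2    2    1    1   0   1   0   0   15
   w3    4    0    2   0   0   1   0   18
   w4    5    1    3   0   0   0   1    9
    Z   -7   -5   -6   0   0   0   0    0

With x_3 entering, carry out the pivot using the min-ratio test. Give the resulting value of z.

18

Ratio test on column x_3 — row 1: 30/5 = 6; row 2: 15/1 = 15; row 3: 18/2 = 9; row 4: 9/3 = 3. Minimum is 3 at row 4 (w4 leaves); pivot element 3.
Pivot on row 4; the Z-row RHS becomes 0 − (-6)·3 = 18.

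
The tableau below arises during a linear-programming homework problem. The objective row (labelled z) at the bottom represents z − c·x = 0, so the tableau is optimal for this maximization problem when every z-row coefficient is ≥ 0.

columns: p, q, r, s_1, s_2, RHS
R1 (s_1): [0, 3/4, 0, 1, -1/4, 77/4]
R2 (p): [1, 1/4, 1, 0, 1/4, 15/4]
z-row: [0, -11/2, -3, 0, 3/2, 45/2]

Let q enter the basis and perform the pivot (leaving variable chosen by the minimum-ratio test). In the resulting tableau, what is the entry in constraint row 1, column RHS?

8

Ratio test on column q — row 1: (77/4)/(3/4) = 77/3; row 2: (15/4)/(1/4) = 15. Minimum is 15 at row 2 (p leaves); pivot element 1/4.
Divide row 2 by 1/4; eliminate column q from the other rows.
Row 1 update in column RHS: 77/4 − (3/4)·15 = 8.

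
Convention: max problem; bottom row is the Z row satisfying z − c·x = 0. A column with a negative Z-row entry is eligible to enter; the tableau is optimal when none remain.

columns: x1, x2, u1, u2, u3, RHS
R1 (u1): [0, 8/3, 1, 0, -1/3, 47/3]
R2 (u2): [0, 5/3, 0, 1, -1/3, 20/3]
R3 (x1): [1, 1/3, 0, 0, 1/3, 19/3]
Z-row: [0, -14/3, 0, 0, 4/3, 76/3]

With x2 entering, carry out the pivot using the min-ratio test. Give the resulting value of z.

Ratio test on column x2 — row 1: (47/3)/(8/3) = 47/8; row 2: (20/3)/(5/3) = 4; row 3: (19/3)/(1/3) = 19. Minimum is 4 at row 2 (u2 leaves); pivot element 5/3.
Pivot on row 2; the Z-row RHS becomes 76/3 − (-14/3)·4 = 44.

44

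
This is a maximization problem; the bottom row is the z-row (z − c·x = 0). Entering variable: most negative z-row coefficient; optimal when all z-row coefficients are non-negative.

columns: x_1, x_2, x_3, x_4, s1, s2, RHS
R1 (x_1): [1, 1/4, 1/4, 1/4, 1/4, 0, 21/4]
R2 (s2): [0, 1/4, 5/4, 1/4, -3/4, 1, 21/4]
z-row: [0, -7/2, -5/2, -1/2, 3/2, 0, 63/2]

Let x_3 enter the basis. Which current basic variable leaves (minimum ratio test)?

Column x_3 entries and ratios — x_1: (21/4)/(1/4) = 21; s2: (21/4)/(5/4) = 21/5.
Smallest ratio is 21/5 in the row of s2, so s2 leaves.

s2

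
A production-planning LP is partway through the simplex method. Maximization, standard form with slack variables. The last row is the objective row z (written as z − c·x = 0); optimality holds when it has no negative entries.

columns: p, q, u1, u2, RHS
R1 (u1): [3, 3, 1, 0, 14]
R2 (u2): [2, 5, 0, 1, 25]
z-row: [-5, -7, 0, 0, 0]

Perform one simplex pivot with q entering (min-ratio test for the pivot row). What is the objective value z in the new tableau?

Ratio test on column q — row 1: 14/3 = 14/3; row 2: 25/5 = 5. Minimum is 14/3 at row 1 (u1 leaves); pivot element 3.
Pivot on row 1; the z-row RHS becomes 0 − (-7)·(14/3) = 98/3.

98/3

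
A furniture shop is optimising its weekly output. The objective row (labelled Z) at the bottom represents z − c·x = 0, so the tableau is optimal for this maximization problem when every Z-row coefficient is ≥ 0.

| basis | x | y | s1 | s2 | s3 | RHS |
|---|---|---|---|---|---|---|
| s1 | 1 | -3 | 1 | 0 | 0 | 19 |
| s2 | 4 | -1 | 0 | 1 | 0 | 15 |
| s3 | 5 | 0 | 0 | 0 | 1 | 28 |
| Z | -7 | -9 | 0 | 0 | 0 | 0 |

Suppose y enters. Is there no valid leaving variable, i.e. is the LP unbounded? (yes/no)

Every constraint-row entry in column y is ≤ 0, so increasing y is unbounded.

yes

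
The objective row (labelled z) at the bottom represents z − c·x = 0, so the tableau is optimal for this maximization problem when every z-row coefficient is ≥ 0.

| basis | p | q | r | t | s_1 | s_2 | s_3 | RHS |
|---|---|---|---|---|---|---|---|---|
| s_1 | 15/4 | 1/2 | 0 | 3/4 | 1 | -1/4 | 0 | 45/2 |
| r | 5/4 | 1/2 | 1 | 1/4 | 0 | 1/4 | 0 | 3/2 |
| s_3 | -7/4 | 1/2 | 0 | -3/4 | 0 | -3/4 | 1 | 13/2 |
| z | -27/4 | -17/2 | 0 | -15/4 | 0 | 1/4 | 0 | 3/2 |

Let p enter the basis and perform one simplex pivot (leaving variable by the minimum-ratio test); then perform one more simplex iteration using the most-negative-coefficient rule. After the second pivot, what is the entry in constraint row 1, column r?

Ratio test on column p — row 1: (45/2)/(15/4) = 6; row 2: (3/2)/(5/4) = 6/5; row 3: entry -7/4 ≤ 0. Minimum is 6/5 at row 2 (r leaves); pivot element 5/4.
Divide row 2 by 5/4; eliminate column p from the other rows.
Second iteration: most negative z-row entry is -29/5 in column q, so q enters.
Ratio test on column q — row 1: entry -1 ≤ 0; row 2: (6/5)/(2/5) = 3; row 3: (43/5)/(6/5) = 43/6. Minimum is 3 at row 2 (p leaves); pivot element 2/5.
Divide row 2 by 2/5; eliminate column q from the other rows.
After both pivots, the entry at constraint row 1, column r is -1.

-1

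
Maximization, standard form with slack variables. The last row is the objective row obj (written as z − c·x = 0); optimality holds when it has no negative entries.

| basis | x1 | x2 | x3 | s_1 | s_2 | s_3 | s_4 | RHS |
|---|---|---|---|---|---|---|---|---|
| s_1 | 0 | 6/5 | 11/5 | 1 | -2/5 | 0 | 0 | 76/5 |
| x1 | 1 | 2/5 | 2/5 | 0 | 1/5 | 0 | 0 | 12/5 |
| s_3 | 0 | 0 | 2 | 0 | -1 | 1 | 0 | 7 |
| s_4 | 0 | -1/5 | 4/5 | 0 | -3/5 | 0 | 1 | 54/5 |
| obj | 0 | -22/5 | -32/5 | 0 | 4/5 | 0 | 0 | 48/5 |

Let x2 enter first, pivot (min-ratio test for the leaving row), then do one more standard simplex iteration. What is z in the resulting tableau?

43

Ratio test on column x2 — row 1: (76/5)/(6/5) = 38/3; row 2: (12/5)/(2/5) = 6; row 3: entry 0 ≤ 0; row 4: entry -1/5 ≤ 0. Minimum is 6 at row 2 (x1 leaves); pivot element 2/5.
Pivot on row 2; the obj-row RHS becomes 48/5 − (-22/5)·6 = 36.
Next entering variable (most negative obj-row entry -2): x3.
Ratio test on column x3 — row 1: 8/1 = 8; row 2: 6/1 = 6; row 3: 7/2 = 7/2; row 4: 12/1 = 12. Minimum is 7/2 at row 3 (s_3 leaves); pivot element 2.
After the second pivot the obj-row RHS is 36 − (-2)·(7/2) = 43.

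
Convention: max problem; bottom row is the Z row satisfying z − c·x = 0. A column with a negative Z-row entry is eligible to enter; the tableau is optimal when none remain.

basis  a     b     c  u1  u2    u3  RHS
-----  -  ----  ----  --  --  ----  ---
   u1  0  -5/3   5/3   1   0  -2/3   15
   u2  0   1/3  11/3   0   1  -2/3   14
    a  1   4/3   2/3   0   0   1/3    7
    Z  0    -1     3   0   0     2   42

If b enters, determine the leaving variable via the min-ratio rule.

a

Column b entries and ratios — u1: -5/3 ≤ 0, skip; u2: 14/(1/3) = 42; a: 7/(4/3) = 21/4.
Smallest ratio is 21/4 in the row of a, so a leaves.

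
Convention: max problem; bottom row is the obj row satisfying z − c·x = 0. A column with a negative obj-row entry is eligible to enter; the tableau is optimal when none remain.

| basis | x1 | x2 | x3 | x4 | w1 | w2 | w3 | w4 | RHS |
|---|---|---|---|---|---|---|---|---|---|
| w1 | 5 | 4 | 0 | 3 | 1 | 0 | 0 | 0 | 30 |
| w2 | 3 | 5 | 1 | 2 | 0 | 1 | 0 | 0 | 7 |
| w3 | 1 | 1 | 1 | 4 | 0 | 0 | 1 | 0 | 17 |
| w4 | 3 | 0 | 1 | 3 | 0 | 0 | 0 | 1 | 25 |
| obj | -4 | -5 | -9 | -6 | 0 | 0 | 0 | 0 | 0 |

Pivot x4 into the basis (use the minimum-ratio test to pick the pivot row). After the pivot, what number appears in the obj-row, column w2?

3

Ratio test on column x4 — row 1: 30/3 = 10; row 2: 7/2 = 7/2; row 3: 17/4 = 17/4; row 4: 25/3 = 25/3. Minimum is 7/2 at row 2 (w2 leaves); pivot element 2.
Divide row 2 by 2; eliminate column x4 from the other rows.
obj-row update in column w2: 0 − (-6)·(1/2) = 3.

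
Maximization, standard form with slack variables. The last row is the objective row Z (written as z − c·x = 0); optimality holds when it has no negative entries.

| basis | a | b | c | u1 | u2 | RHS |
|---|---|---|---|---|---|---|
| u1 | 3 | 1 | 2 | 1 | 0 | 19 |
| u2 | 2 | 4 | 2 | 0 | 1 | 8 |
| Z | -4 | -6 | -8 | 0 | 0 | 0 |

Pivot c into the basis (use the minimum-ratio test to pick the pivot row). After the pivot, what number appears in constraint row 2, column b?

2

Ratio test on column c — row 1: 19/2 = 19/2; row 2: 8/2 = 4. Minimum is 4 at row 2 (u2 leaves); pivot element 2.
Divide row 2 by 2; eliminate column c from the other rows.
In the new row 2, the b entry is the old entry divided by the pivot: 4/2 = 2.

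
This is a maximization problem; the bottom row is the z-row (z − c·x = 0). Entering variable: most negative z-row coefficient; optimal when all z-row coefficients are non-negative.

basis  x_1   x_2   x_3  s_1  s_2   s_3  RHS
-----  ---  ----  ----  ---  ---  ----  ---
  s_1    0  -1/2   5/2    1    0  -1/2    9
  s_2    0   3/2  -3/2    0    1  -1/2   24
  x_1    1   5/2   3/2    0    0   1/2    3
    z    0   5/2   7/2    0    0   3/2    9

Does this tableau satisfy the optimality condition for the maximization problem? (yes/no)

Every z-row coefficient is ≥ 0, so the tableau is optimal.

yes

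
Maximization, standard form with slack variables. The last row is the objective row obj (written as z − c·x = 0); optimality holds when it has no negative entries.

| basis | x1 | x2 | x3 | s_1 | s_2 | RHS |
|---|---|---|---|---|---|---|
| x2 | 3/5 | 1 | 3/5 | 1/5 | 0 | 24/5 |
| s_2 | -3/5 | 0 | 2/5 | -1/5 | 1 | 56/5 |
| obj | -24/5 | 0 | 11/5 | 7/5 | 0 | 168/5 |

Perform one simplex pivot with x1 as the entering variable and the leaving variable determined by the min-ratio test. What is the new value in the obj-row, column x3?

7

Ratio test on column x1 — row 1: (24/5)/(3/5) = 8; row 2: entry -3/5 ≤ 0. Minimum is 8 at row 1 (x2 leaves); pivot element 3/5.
Divide row 1 by 3/5; eliminate column x1 from the other rows.
obj-row update in column x3: 11/5 − (-24/5)·1 = 7.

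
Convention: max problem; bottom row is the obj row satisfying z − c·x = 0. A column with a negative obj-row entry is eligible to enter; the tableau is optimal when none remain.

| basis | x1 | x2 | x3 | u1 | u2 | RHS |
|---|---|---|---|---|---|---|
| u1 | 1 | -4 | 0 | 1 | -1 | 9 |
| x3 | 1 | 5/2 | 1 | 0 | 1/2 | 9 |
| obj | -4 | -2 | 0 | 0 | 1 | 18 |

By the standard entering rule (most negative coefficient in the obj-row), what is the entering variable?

x1

Negative obj-row entries: x1: -4, x2: -2.
The most negative is -4 in column x1, so x1 enters.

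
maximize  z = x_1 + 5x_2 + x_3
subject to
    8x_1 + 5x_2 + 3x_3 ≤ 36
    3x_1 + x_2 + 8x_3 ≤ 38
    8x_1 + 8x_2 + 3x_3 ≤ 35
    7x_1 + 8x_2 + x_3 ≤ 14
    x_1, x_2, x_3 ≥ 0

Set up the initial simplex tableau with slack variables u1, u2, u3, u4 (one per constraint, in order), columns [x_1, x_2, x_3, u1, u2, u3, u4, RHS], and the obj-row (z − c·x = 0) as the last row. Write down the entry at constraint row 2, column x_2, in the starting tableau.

1

Constraint 2 has coefficient 1 on x_2.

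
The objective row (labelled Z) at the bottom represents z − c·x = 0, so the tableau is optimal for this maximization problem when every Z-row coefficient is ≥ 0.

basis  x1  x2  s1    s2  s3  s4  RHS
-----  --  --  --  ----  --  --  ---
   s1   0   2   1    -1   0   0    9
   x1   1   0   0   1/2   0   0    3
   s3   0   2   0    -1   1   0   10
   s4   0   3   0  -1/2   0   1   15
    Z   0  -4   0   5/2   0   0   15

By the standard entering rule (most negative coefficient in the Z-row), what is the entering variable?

x2

Negative Z-row entries: x2: -4.
The most negative is -4 in column x2, so x2 enters.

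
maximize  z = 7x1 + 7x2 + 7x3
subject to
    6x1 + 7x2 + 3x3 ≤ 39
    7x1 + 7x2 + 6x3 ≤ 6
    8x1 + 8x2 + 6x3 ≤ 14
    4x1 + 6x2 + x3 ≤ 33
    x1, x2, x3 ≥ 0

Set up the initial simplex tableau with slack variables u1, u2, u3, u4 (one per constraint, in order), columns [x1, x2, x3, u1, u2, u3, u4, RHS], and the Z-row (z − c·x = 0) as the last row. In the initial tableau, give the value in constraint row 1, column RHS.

The RHS of constraint 1 is b_1 = 39.

39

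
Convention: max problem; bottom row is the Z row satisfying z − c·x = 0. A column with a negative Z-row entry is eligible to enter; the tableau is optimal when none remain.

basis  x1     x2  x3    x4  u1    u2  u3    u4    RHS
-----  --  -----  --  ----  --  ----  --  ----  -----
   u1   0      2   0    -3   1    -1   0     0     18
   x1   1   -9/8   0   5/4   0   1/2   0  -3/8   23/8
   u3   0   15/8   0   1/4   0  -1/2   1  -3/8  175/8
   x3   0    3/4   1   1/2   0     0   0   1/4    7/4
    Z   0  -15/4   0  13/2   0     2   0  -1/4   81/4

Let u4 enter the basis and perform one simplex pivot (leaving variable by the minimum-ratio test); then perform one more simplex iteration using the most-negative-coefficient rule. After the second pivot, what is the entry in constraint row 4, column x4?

Ratio test on column u4 — row 1: entry 0 ≤ 0; row 2: entry -3/8 ≤ 0; row 3: entry -3/8 ≤ 0; row 4: (7/4)/(1/4) = 7. Minimum is 7 at row 4 (x3 leaves); pivot element 1/4.
Divide row 4 by 1/4; eliminate column u4 from the other rows.
Second iteration: most negative Z-row entry is -3 in column x2, so x2 enters.
Ratio test on column x2 — row 1: 18/2 = 9; row 2: entry 0 ≤ 0; row 3: (49/2)/3 = 49/6; row 4: 7/3 = 7/3. Minimum is 7/3 at row 4 (u4 leaves); pivot element 3.
Divide row 4 by 3; eliminate column x2 from the other rows.
After both pivots, the entry at constraint row 4, column x4 is 2/3.

2/3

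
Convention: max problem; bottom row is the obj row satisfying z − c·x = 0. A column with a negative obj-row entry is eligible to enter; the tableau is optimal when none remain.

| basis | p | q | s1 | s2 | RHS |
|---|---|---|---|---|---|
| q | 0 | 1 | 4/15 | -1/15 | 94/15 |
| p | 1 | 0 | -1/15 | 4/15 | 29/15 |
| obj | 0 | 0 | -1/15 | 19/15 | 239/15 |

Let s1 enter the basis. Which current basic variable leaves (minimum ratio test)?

Column s1 entries and ratios — q: (94/15)/(4/15) = 47/2; p: -1/15 ≤ 0, skip.
Smallest ratio is 47/2 in the row of q, so q leaves.

q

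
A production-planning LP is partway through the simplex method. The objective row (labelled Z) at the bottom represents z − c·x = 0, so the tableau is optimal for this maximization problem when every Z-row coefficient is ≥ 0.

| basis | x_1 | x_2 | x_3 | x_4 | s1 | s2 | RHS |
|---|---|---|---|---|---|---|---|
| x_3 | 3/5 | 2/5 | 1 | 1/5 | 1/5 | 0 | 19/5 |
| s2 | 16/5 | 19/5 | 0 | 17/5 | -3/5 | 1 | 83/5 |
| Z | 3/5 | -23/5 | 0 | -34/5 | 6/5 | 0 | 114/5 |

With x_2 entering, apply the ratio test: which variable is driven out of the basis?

s2

Column x_2 entries and ratios — x_3: (19/5)/(2/5) = 19/2; s2: (83/5)/(19/5) = 83/19.
Smallest ratio is 83/19 in the row of s2, so s2 leaves.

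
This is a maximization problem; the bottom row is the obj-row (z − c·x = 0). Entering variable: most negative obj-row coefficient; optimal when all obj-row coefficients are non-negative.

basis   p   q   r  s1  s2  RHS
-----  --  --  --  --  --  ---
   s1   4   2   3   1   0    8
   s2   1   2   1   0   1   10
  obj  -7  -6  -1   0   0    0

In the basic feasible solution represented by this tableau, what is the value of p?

0

p is not in the basis, so in the current basic feasible solution p = 0.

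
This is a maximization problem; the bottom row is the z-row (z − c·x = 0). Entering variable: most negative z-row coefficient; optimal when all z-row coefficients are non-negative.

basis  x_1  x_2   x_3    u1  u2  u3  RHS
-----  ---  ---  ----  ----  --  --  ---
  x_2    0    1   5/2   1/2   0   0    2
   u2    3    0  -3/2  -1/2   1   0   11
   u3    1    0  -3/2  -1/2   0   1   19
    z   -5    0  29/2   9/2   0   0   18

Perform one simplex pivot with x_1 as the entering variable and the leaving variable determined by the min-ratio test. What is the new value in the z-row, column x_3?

12

Ratio test on column x_1 — row 1: entry 0 ≤ 0; row 2: 11/3 = 11/3; row 3: 19/1 = 19. Minimum is 11/3 at row 2 (u2 leaves); pivot element 3.
Divide row 2 by 3; eliminate column x_1 from the other rows.
z-row update in column x_3: 29/2 − (-5)·(-1/2) = 12.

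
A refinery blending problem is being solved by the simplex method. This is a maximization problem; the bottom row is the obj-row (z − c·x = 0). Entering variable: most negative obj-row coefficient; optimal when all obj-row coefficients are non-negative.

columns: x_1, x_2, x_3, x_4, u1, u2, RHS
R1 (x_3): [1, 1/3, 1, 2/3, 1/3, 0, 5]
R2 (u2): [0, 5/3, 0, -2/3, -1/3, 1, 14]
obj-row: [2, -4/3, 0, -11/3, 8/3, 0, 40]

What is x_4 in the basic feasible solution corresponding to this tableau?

0

x_4 is not in the basis, so in the current basic feasible solution x_4 = 0.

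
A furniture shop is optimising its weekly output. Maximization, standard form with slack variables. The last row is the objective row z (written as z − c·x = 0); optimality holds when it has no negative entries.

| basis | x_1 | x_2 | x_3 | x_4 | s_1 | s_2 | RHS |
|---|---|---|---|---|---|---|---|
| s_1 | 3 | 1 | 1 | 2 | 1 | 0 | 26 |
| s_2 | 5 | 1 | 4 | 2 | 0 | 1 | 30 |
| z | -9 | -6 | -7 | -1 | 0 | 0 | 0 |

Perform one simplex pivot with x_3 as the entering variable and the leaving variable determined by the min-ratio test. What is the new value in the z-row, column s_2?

7/4

Ratio test on column x_3 — row 1: 26/1 = 26; row 2: 30/4 = 15/2. Minimum is 15/2 at row 2 (s_2 leaves); pivot element 4.
Divide row 2 by 4; eliminate column x_3 from the other rows.
z-row update in column s_2: 0 − (-7)·(1/4) = 7/4.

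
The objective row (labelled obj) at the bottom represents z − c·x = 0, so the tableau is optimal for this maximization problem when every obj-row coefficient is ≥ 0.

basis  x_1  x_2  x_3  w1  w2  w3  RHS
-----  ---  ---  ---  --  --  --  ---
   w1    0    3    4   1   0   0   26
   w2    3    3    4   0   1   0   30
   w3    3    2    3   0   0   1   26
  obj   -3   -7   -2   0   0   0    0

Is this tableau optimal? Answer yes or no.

no

The obj-row has a negative entry -7 in column x_2, so it is not optimal.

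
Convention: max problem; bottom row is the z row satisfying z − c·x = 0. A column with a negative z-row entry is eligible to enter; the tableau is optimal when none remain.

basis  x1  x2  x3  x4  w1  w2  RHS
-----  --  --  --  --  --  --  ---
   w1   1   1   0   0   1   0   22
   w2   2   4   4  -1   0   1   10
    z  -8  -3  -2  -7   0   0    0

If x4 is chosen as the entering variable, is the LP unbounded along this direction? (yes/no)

Every constraint-row entry in column x4 is ≤ 0, so increasing x4 is unbounded.

yes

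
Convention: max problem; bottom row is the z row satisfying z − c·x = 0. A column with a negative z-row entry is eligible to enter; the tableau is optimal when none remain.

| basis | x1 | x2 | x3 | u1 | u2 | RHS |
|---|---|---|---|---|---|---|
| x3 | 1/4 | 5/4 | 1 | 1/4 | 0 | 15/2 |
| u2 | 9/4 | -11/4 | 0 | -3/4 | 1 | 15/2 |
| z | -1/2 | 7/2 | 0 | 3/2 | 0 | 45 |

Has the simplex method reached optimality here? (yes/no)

no

The z-row has a negative entry -1/2 in column x1, so it is not optimal.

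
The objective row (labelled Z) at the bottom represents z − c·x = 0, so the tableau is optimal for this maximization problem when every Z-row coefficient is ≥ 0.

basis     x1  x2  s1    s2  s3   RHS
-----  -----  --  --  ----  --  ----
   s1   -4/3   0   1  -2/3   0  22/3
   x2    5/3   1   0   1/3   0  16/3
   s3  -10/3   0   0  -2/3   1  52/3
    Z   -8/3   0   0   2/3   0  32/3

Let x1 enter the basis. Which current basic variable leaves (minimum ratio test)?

x2

Column x1 entries and ratios — s1: -4/3 ≤ 0, skip; x2: (16/3)/(5/3) = 16/5; s3: -10/3 ≤ 0, skip.
Smallest ratio is 16/5 in the row of x2, so x2 leaves.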